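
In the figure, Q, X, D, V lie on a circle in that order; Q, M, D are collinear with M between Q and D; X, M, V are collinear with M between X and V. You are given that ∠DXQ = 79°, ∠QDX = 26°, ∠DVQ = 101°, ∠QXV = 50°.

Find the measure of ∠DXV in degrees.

∠DXV = 29°

1. ∠DQX = 75°  [△QXD]
2. ∠QVX = 26°  [same arc QX]
3. ∠VQX = 104°  [△QXV]
4. ∠DVX = 75°  [same arc XD]
5. ∠VDX = 76°  [cyclic QXDV, opposite ∠Q+∠D]
6. ∠DXV = 29°  [△XDV]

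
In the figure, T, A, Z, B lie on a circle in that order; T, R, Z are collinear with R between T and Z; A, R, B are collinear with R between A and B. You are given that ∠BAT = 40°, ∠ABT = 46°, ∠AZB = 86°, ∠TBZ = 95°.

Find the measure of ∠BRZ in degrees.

∠BRZ = 91°

1. ∠BZT = 40°  [same arc TB]
2. ∠BTZ = 45°  [△TZB]
3. ∠BRT = 89°  [△TRB]
4. ∠BRZ = 91°  [linear pair at R on TZ]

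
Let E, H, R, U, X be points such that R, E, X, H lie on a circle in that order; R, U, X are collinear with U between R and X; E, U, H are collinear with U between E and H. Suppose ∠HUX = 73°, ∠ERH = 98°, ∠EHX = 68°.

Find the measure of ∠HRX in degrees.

1. ∠EXH = 82°  [cyclic REXH, opposite ∠R+∠X]
2. ∠HEX = 30°  [△EXH]
3. ∠HRX = 30°  [same arc XH]

∠HRX = 30°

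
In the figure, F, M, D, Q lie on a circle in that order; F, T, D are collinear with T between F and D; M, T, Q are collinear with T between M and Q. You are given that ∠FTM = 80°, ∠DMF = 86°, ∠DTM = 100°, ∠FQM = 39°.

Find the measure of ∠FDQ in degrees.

1. ∠DQF = 94°  [cyclic FMDQ, opposite ∠M+∠Q]
2. ∠FTQ = 100°  [vertical angles at T]
3. ∠DFQ = 41°  [△FTQ]
4. ∠FDQ = 45°  [△FDQ]

∠FDQ = 45°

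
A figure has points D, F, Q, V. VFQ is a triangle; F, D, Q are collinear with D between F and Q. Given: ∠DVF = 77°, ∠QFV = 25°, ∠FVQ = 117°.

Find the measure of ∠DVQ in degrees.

∠DVQ = 40°

1. ∠FQV = 38°  [△VFQ]
2. ∠DFV = 25°  [D on ray FQ]
3. ∠DQV = 38°  [D on ray QF]
4. ∠FDV = 78°  [△VFD]
5. ∠QDV = 102°  [linear pair at D on FQ]
6. ∠DVQ = 40°  [△VDQ]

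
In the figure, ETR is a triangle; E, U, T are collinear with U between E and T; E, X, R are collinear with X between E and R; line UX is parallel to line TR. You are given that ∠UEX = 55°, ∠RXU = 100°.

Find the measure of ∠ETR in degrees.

1. ∠EXU = 80°  [linear pair at X on ER]
2. ∠EUX = 45°  [△EUX]
3. ∠ETR = 45°  [UX∥TR, corresponding at U]

∠ETR = 45°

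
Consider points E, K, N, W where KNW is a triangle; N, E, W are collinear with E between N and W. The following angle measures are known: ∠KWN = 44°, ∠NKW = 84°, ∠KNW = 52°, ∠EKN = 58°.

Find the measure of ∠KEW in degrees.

∠KEW = 110°

1. ∠ENK = 52°  [E on ray NW]
2. ∠KEN = 70°  [△KNE]
3. ∠KEW = 110°  [linear pair at E on NW]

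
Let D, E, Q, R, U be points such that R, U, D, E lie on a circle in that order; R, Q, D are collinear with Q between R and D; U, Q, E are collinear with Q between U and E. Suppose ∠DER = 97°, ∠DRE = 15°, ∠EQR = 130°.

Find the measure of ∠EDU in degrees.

1. ∠EDR = 68°  [△RDE]
2. ∠DUE = 15°  [same arc DE]
3. ∠DQE = 50°  [linear pair at Q on RD]
4. ∠DEU = 62°  [△DQE]
5. ∠EDU = 103°  [△UDE]

∠EDU = 103°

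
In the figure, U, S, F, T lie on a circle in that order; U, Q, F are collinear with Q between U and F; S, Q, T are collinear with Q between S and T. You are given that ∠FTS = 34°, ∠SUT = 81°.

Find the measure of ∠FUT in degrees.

1. ∠SFT = 99°  [cyclic USFT, opposite ∠U+∠F]
2. ∠FST = 47°  [△SFT]
3. ∠FUT = 47°  [same arc FT]

∠FUT = 47°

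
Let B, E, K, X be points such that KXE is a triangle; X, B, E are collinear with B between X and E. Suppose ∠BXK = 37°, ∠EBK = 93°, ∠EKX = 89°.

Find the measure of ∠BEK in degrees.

∠BEK = 54°

1. ∠EXK = 37°  [B on ray XE]
2. ∠KEX = 54°  [△KXE]
3. ∠BEK = 54°  [B on ray EX]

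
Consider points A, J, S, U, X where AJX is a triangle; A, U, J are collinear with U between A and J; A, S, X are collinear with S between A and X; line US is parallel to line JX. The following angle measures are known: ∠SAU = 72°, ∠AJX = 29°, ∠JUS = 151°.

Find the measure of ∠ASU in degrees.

∠ASU = 79°

1. ∠JAX = 72°  [U on AJ, S on AX]
2. ∠AXJ = 79°  [△AJX]
3. ∠ASU = 79°  [US∥JX, corresponding at S]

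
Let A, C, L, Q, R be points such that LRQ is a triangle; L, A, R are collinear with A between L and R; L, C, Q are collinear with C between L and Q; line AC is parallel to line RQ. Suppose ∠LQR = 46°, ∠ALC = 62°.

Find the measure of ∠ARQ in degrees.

∠ARQ = 72°

1. ∠ACL = 46°  [AC∥RQ, corresponding at C]
2. ∠CAL = 72°  [△LAC]
3. ∠CAR = 108°  [linear pair at A on LR]
4. ∠ARQ = 72°  [AC∥RQ, co-interior at R–A]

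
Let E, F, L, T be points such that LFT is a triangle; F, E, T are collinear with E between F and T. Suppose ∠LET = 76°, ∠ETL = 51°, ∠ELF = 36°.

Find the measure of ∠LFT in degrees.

1. ∠FEL = 104°  [linear pair at E on FT]
2. ∠EFL = 40°  [△LFE]
3. ∠LFT = 40°  [E on ray FT]

∠LFT = 40°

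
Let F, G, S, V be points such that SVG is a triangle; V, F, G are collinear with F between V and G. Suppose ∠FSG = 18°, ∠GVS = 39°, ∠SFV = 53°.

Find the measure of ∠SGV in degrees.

∠SGV = 35°

1. ∠GFS = 127°  [linear pair at F on VG]
2. ∠FGS = 35°  [△SFG]
3. ∠SGV = 35°  [F on ray GV]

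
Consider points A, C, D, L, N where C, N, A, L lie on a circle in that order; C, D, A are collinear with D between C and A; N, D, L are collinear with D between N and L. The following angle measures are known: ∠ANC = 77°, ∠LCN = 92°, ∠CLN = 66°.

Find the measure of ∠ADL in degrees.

∠ADL = 121°

1. ∠CNL = 22°  [△CNL]
2. ∠CAN = 66°  [same arc CN]
3. ∠CAL = 22°  [same arc CL]
4. ∠ACN = 37°  [△CNA]
5. ∠ALN = 37°  [same arc NA]
6. ∠ADL = 121°  [△ADL]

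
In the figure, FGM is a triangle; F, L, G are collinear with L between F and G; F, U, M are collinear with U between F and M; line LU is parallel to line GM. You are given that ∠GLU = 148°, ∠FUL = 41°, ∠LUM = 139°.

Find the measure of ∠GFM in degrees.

1. ∠FLU = 32°  [linear pair at L on FG]
2. ∠LFU = 107°  [△FLU]
3. ∠GFM = 107°  [L on FG, U on FM]

∠GFM = 107°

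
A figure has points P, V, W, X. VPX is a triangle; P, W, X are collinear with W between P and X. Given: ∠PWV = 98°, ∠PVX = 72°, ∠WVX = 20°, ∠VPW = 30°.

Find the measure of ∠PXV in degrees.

∠PXV = 78°

1. ∠VWX = 82°  [linear pair at W on PX]
2. ∠VXW = 78°  [△VWX]
3. ∠PXV = 78°  [W on ray XP]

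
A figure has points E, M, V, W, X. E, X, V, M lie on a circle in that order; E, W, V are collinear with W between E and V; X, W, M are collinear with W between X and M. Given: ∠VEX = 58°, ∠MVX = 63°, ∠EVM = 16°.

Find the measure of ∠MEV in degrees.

∠MEV = 59°

1. ∠VMX = 58°  [same arc XV]
2. ∠MXV = 59°  [△XVM]
3. ∠MEV = 59°  [same arc VM]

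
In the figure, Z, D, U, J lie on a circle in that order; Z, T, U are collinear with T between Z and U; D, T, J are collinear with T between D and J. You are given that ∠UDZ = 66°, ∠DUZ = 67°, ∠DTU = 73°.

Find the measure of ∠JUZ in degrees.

∠JUZ = 26°

1. ∠DZU = 47°  [△ZDU]
2. ∠JTZ = 73°  [vertical angles at T]
3. ∠DJU = 47°  [same arc DU]
4. ∠JTU = 107°  [linear pair at T on ZU]
5. ∠JUZ = 26°  [△UTJ]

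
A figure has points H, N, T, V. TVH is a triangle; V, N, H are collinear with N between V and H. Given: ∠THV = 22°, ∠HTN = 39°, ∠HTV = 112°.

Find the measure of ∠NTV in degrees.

∠NTV = 73°

1. ∠HVT = 46°  [△TVH]
2. ∠NHT = 22°  [N on ray HV]
3. ∠HNT = 119°  [△TNH]
4. ∠NVT = 46°  [N on ray VH]
5. ∠TNV = 61°  [linear pair at N on VH]
6. ∠NTV = 73°  [△TVN]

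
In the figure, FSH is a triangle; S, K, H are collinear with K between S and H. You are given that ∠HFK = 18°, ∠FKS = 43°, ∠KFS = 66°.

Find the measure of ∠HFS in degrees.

1. ∠FSK = 71°  [△FSK]
2. ∠FKH = 137°  [linear pair at K on SH]
3. ∠FSH = 71°  [K on ray SH]
4. ∠FHK = 25°  [△FKH]
5. ∠FHS = 25°  [K on ray HS]
6. ∠HFS = 84°  [△FSH]

∠HFS = 84°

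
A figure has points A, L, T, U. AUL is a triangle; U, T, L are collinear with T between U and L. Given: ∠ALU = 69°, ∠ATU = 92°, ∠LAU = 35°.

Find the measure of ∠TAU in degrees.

1. ∠AUL = 76°  [△AUL]
2. ∠AUT = 76°  [T on ray UL]
3. ∠TAU = 12°  [△AUT]

∠TAU = 12°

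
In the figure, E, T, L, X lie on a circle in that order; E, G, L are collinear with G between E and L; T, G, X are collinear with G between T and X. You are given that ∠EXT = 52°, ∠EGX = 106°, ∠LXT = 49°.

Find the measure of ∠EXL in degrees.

1. ∠LEX = 22°  [△EGX]
2. ∠LGX = 74°  [linear pair at G on EL]
3. ∠ELX = 57°  [△LGX]
4. ∠EXL = 101°  [△ELX]

∠EXL = 101°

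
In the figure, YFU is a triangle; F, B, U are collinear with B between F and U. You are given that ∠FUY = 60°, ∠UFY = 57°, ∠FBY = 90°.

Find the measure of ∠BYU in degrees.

∠BYU = 30°

1. ∠BUY = 60°  [B on ray UF]
2. ∠UBY = 90°  [linear pair at B on FU]
3. ∠BYU = 30°  [△YBU]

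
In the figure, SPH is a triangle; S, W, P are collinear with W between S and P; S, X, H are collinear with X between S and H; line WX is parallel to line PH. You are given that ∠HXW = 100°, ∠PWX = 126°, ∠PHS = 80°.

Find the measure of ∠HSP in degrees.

1. ∠SXW = 80°  [linear pair at X on SH]
2. ∠SWX = 54°  [linear pair at W on SP]
3. ∠WSX = 46°  [△SWX]
4. ∠HSP = 46°  [W on SP, X on SH]

∠HSP = 46°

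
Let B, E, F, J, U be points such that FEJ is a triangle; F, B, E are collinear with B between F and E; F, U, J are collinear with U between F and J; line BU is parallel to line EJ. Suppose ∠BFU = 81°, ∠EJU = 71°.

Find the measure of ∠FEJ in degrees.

∠FEJ = 28°

1. ∠EFJ = 81°  [B on FE, U on FJ]
2. ∠EJF = 71°  [U on ray JF]
3. ∠FEJ = 28°  [△FEJ]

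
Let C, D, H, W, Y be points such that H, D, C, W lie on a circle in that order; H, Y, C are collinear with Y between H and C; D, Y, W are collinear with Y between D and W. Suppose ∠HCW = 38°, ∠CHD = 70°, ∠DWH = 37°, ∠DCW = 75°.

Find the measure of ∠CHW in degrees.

∠CHW = 35°

1. ∠CWD = 70°  [same arc DC]
2. ∠CDW = 35°  [△DCW]
3. ∠CHW = 35°  [same arc CW]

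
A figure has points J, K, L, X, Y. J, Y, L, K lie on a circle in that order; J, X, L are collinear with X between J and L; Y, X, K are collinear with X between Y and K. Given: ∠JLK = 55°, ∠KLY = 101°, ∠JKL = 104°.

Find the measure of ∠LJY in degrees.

1. ∠JYK = 55°  [same arc JK]
2. ∠KJY = 79°  [cyclic JYLK, opposite ∠J+∠L]
3. ∠JYL = 76°  [cyclic JYLK, opposite ∠Y+∠K]
4. ∠JKY = 46°  [△JYK]
5. ∠JLY = 46°  [same arc JY]
6. ∠LJY = 58°  [△JYL]

∠LJY = 58°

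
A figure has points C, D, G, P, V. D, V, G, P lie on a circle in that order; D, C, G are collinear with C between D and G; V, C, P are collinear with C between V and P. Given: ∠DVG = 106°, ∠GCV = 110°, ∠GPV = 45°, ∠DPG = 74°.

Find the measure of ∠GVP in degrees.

1. ∠GDV = 45°  [same arc VG]
2. ∠DGV = 29°  [△DVG]
3. ∠GVP = 41°  [△VCG]

∠GVP = 41°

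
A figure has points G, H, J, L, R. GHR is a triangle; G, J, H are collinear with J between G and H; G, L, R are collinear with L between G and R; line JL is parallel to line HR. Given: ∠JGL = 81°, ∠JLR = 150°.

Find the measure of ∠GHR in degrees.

1. ∠GLJ = 30°  [linear pair at L on GR]
2. ∠GJL = 69°  [△GJL]
3. ∠GHR = 69°  [JL∥HR, corresponding at J]

∠GHR = 69°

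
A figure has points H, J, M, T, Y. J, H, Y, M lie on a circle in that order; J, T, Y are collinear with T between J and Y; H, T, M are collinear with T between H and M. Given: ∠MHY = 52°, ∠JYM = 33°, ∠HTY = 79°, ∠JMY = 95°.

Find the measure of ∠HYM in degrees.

1. ∠MJY = 52°  [same arc YM]
2. ∠JHM = 33°  [same arc JM]
3. ∠JTM = 79°  [vertical angles at T]
4. ∠HMJ = 49°  [△JTM]
5. ∠HJM = 98°  [△JHM]
6. ∠HYM = 82°  [cyclic JHYM, opposite ∠J+∠Y]

∠HYM = 82°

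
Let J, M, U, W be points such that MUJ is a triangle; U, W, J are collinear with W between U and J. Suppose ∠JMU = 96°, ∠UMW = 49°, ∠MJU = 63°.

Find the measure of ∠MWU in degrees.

∠MWU = 110°

1. ∠JUM = 21°  [△MUJ]
2. ∠MUW = 21°  [W on ray UJ]
3. ∠MWU = 110°  [△MUW]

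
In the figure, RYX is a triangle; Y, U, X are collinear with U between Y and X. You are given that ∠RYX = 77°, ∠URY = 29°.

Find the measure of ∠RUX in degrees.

∠RUX = 106°

1. ∠RYU = 77°  [U on ray YX]
2. ∠RUY = 74°  [△RYU]
3. ∠RUX = 106°  [linear pair at U on YX]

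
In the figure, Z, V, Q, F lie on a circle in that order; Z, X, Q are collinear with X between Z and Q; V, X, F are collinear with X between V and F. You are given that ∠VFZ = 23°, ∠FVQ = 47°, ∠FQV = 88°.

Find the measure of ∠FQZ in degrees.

∠FQZ = 65°

1. ∠FZV = 92°  [cyclic ZVQF, opposite ∠Z+∠Q]
2. ∠FVZ = 65°  [△ZVF]
3. ∠FQZ = 65°  [same arc ZF]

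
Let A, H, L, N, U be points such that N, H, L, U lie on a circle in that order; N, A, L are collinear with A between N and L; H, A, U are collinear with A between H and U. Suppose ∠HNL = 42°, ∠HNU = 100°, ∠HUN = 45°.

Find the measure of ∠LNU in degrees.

∠LNU = 58°

1. ∠HUL = 42°  [same arc HL]
2. ∠HLU = 80°  [cyclic NHLU, opposite ∠N+∠L]
3. ∠LHU = 58°  [△HLU]
4. ∠LNU = 58°  [same arc LU]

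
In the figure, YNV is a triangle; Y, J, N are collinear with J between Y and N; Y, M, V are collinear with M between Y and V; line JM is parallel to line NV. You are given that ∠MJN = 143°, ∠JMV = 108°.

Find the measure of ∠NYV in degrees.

∠NYV = 71°

1. ∠MJY = 37°  [linear pair at J on YN]
2. ∠JMY = 72°  [linear pair at M on YV]
3. ∠JYM = 71°  [△YJM]
4. ∠NYV = 71°  [J on YN, M on YV]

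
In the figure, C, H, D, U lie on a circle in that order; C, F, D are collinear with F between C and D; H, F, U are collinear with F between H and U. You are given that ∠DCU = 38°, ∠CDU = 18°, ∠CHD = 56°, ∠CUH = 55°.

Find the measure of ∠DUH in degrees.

∠DUH = 69°

1. ∠CFU = 87°  [△CFU]
2. ∠DFU = 93°  [linear pair at F on CD]
3. ∠DUH = 69°  [△DFU]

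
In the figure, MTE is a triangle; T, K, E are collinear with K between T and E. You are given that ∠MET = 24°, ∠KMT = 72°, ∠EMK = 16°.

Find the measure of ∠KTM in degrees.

∠KTM = 68°

1. ∠KEM = 24°  [K on ray ET]
2. ∠EKM = 140°  [△MKE]
3. ∠MKT = 40°  [linear pair at K on TE]
4. ∠KTM = 68°  [△MTK]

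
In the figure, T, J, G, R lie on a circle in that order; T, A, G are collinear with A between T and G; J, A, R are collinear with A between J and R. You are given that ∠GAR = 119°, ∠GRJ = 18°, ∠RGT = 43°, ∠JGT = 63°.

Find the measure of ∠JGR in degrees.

∠JGR = 106°

1. ∠RJT = 43°  [same arc TR]
2. ∠JRT = 63°  [same arc TJ]
3. ∠JTR = 74°  [△TJR]
4. ∠JGR = 106°  [cyclic TJGR, opposite ∠T+∠G]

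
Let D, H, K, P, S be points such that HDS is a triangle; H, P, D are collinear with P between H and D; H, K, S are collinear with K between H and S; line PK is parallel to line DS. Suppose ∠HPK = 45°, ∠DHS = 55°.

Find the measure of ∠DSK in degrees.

∠DSK = 80°

1. ∠HDS = 45°  [PK∥DS, corresponding at P]
2. ∠DSH = 80°  [△HDS]
3. ∠DSK = 80°  [K on ray SH]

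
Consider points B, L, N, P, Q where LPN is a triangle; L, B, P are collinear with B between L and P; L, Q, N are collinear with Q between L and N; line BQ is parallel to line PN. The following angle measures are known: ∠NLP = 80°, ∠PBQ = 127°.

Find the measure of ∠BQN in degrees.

∠BQN = 133°

1. ∠BLQ = 80°  [B on LP, Q on LN]
2. ∠LBQ = 53°  [linear pair at B on LP]
3. ∠BQL = 47°  [△LBQ]
4. ∠BQN = 133°  [linear pair at Q on LN]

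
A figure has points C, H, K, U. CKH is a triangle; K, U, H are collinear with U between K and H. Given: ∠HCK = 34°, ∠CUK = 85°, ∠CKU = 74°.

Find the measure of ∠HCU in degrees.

∠HCU = 13°

1. ∠CUH = 95°  [linear pair at U on KH]
2. ∠CKH = 74°  [U on ray KH]
3. ∠CHK = 72°  [△CKH]
4. ∠CHU = 72°  [U on ray HK]
5. ∠HCU = 13°  [△CUH]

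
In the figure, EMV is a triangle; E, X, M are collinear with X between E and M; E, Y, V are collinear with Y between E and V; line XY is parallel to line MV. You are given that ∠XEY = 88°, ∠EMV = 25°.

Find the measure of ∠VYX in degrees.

∠VYX = 113°

1. ∠MEV = 88°  [X on EM, Y on EV]
2. ∠EVM = 67°  [△EMV]
3. ∠EYX = 67°  [XY∥MV, corresponding at Y]
4. ∠VYX = 113°  [linear pair at Y on EV]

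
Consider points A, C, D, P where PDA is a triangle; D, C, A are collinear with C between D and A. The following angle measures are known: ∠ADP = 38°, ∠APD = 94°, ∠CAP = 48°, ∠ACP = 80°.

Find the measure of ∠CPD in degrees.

1. ∠CDP = 38°  [C on ray DA]
2. ∠DCP = 100°  [linear pair at C on DA]
3. ∠CPD = 42°  [△PDC]

∠CPD = 42°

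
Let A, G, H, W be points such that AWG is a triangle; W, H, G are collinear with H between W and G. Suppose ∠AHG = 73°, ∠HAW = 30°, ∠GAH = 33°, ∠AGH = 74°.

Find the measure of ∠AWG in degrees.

∠AWG = 43°

1. ∠AHW = 107°  [linear pair at H on WG]
2. ∠AWH = 43°  [△AWH]
3. ∠AWG = 43°  [H on ray WG]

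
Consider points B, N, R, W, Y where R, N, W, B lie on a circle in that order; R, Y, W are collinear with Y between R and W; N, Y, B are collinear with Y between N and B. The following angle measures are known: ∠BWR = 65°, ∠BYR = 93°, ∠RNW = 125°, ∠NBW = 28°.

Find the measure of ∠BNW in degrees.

1. ∠RBW = 55°  [cyclic RNWB, opposite ∠N+∠B]
2. ∠BRW = 60°  [△RWB]
3. ∠BNW = 60°  [same arc WB]

∠BNW = 60°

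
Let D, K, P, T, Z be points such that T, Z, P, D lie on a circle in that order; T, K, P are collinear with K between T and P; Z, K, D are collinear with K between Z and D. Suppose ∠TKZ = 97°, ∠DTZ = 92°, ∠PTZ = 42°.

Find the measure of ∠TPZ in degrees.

∠TPZ = 47°

1. ∠DZT = 41°  [△TKZ]
2. ∠TDZ = 47°  [△TZD]
3. ∠TPZ = 47°  [same arc TZ]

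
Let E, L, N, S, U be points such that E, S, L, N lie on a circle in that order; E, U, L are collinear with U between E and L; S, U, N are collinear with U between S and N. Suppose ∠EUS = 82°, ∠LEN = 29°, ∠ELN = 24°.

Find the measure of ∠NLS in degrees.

∠NLS = 77°

1. ∠LUN = 82°  [vertical angles at U]
2. ∠LSN = 29°  [same arc LN]
3. ∠LNS = 74°  [△LUN]
4. ∠NLS = 77°  [△SLN]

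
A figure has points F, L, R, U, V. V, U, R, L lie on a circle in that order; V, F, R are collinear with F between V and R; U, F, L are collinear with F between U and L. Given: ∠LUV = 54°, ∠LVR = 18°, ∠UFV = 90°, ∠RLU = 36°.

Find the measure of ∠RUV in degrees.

1. ∠LRV = 54°  [same arc VL]
2. ∠RLV = 108°  [△VRL]
3. ∠RUV = 72°  [cyclic VURL, opposite ∠U+∠L]

∠RUV = 72°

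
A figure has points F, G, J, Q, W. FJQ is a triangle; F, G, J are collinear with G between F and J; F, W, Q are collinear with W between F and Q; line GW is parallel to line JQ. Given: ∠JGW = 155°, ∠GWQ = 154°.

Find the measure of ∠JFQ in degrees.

1. ∠FGW = 25°  [linear pair at G on FJ]
2. ∠FWG = 26°  [linear pair at W on FQ]
3. ∠GFW = 129°  [△FGW]
4. ∠JFQ = 129°  [G on FJ, W on FQ]

∠JFQ = 129°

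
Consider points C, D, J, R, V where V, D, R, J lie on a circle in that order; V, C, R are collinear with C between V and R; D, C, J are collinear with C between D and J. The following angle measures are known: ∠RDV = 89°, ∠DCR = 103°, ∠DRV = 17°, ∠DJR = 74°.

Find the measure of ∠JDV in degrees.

1. ∠DVR = 74°  [△VDR]
2. ∠DCV = 77°  [linear pair at C on VR]
3. ∠JDV = 29°  [△VCD]

∠JDV = 29°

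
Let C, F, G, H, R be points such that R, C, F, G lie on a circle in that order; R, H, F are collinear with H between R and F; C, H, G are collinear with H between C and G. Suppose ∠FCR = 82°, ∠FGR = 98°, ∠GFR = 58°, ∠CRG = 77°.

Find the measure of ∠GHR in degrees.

∠GHR = 111°

1. ∠FRG = 24°  [△RFG]
2. ∠GCR = 58°  [same arc RG]
3. ∠CGR = 45°  [△RCG]
4. ∠GHR = 111°  [△RHG]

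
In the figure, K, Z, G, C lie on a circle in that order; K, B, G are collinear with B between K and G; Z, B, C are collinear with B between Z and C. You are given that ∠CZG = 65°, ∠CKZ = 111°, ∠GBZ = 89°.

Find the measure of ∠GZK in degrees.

∠GZK = 108°

1. ∠KGZ = 26°  [△ZBG]
2. ∠CGZ = 69°  [cyclic KZGC, opposite ∠K+∠G]
3. ∠GCZ = 46°  [△ZGC]
4. ∠GKZ = 46°  [same arc ZG]
5. ∠GZK = 108°  [△KZG]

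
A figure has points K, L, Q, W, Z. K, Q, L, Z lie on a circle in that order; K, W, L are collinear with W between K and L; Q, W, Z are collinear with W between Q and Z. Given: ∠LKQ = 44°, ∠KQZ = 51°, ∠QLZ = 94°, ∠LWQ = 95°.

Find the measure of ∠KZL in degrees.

1. ∠LZQ = 44°  [same arc QL]
2. ∠KLZ = 51°  [same arc KZ]
3. ∠LQZ = 42°  [△QLZ]
4. ∠LKZ = 42°  [same arc LZ]
5. ∠KZL = 87°  [△KLZ]

∠KZL = 87°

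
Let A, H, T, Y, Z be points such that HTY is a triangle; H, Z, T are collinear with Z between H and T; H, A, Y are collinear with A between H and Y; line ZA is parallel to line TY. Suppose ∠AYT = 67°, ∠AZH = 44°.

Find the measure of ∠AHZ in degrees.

1. ∠HYT = 67°  [A on ray YH]
2. ∠HTY = 44°  [ZA∥TY, corresponding at Z]
3. ∠THY = 69°  [△HTY]
4. ∠AHZ = 69°  [Z on HT, A on HY]

∠AHZ = 69°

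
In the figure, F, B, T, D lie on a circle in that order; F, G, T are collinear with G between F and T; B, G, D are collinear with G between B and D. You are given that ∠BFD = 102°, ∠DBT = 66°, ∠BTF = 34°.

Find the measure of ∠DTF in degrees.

1. ∠BDF = 34°  [same arc FB]
2. ∠DBF = 44°  [△FBD]
3. ∠DTF = 44°  [same arc FD]

∠DTF = 44°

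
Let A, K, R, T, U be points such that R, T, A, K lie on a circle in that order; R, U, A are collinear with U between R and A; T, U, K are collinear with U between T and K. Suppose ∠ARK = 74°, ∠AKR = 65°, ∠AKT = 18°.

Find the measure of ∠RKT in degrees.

∠RKT = 47°

1. ∠ATK = 74°  [same arc AK]
2. ∠KAR = 41°  [△RAK]
3. ∠KAT = 88°  [△TAK]
4. ∠KTR = 41°  [same arc RK]
5. ∠KRT = 92°  [cyclic RTAK, opposite ∠R+∠A]
6. ∠RKT = 47°  [△RTK]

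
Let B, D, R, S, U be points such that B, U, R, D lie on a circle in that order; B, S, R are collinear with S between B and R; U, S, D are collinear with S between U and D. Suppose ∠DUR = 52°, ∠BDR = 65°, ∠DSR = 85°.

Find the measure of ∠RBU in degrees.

1. ∠DBR = 52°  [same arc RD]
2. ∠BRD = 63°  [△BRD]
3. ∠BSU = 85°  [vertical angles at S]
4. ∠BUD = 63°  [same arc BD]
5. ∠RBU = 32°  [△BSU]

∠RBU = 32°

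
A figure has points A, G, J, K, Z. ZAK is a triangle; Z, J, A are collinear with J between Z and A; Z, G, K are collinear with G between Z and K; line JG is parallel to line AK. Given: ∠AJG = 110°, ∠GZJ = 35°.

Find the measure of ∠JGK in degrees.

1. ∠GJZ = 70°  [linear pair at J on ZA]
2. ∠JGZ = 75°  [△ZJG]
3. ∠JGK = 105°  [linear pair at G on ZK]

∠JGK = 105°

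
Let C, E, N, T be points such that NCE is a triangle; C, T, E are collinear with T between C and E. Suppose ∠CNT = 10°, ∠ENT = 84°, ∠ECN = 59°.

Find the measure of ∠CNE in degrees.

∠CNE = 94°

1. ∠NCT = 59°  [T on ray CE]
2. ∠CTN = 111°  [△NCT]
3. ∠ETN = 69°  [linear pair at T on CE]
4. ∠NET = 27°  [△NTE]
5. ∠CEN = 27°  [T on ray EC]
6. ∠CNE = 94°  [△NCE]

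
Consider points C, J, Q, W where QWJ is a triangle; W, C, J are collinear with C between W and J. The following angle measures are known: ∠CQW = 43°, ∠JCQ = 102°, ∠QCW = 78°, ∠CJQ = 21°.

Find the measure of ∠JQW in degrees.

1. ∠CWQ = 59°  [△QWC]
2. ∠QJW = 21°  [C on ray JW]
3. ∠JWQ = 59°  [C on ray WJ]
4. ∠JQW = 100°  [△QWJ]

∠JQW = 100°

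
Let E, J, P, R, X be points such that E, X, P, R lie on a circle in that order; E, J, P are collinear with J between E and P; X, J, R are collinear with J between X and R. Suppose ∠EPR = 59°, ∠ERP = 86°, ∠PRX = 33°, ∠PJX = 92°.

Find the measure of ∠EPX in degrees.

∠EPX = 53°

1. ∠EXP = 94°  [cyclic EXPR, opposite ∠X+∠R]
2. ∠PEX = 33°  [same arc XP]
3. ∠EPX = 53°  [△EXP]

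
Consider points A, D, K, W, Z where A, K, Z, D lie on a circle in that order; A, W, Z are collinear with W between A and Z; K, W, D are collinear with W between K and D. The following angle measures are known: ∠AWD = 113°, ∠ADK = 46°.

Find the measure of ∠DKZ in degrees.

∠DKZ = 21°

1. ∠KWZ = 113°  [vertical angles at W]
2. ∠AZK = 46°  [same arc AK]
3. ∠DKZ = 21°  [△KWZ]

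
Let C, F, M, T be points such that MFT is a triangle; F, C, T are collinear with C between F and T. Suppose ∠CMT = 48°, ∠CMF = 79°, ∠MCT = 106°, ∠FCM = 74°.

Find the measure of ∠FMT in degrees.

∠FMT = 127°

1. ∠CTM = 26°  [△MCT]
2. ∠CFM = 27°  [△MFC]
3. ∠FTM = 26°  [C on ray TF]
4. ∠MFT = 27°  [C on ray FT]
5. ∠FMT = 127°  [△MFT]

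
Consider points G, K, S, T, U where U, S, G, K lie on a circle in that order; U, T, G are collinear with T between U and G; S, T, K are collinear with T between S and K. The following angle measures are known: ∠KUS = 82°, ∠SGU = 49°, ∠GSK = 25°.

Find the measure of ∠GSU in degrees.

∠GSU = 74°

1. ∠KGS = 98°  [cyclic USGK, opposite ∠U+∠G]
2. ∠GKS = 57°  [△SGK]
3. ∠GUS = 57°  [same arc SG]
4. ∠GSU = 74°  [△USG]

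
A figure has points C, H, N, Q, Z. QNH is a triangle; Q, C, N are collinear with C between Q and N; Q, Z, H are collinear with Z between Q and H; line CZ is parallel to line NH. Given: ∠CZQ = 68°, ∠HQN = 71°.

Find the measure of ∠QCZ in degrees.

1. ∠NHQ = 68°  [CZ∥NH, corresponding at Z]
2. ∠HNQ = 41°  [△QNH]
3. ∠QCZ = 41°  [CZ∥NH, corresponding at C]

∠QCZ = 41°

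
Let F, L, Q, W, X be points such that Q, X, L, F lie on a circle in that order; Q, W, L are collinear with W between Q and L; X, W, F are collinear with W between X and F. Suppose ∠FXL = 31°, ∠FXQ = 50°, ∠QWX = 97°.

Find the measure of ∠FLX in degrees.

1. ∠FLQ = 50°  [same arc QF]
2. ∠FWL = 97°  [vertical angles at W]
3. ∠LFX = 33°  [△LWF]
4. ∠FLX = 116°  [△XLF]

∠FLX = 116°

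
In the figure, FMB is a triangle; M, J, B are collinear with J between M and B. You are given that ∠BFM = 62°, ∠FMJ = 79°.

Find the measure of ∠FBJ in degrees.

∠FBJ = 39°

1. ∠BMF = 79°  [J on ray MB]
2. ∠FBM = 39°  [△FMB]
3. ∠FBJ = 39°  [J on ray BM]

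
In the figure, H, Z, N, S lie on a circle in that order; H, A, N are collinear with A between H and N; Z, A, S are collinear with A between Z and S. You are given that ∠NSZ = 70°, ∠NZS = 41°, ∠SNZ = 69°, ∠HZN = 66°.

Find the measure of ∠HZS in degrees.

∠HZS = 25°

1. ∠NHS = 41°  [same arc NS]
2. ∠HSN = 114°  [cyclic HZNS, opposite ∠Z+∠S]
3. ∠HNS = 25°  [△HNS]
4. ∠HZS = 25°  [same arc HS]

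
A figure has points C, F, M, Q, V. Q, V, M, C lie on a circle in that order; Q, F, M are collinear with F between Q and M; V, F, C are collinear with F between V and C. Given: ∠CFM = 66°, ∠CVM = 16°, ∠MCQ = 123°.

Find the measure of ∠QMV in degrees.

1. ∠QFV = 66°  [vertical angles at F]
2. ∠MFV = 114°  [linear pair at F on QM]
3. ∠QMV = 50°  [△VFM]

∠QMV = 50°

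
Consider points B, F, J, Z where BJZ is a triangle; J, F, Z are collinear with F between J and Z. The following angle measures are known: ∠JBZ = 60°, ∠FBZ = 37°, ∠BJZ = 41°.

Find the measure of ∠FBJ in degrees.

∠FBJ = 23°

1. ∠BZJ = 79°  [△BJZ]
2. ∠BJF = 41°  [F on ray JZ]
3. ∠BZF = 79°  [F on ray ZJ]
4. ∠BFZ = 64°  [△BFZ]
5. ∠BFJ = 116°  [linear pair at F on JZ]
6. ∠FBJ = 23°  [△BJF]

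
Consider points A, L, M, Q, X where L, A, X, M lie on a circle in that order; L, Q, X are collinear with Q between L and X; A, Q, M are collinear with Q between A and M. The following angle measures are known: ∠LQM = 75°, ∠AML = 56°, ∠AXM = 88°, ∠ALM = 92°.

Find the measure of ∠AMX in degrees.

1. ∠AQX = 75°  [vertical angles at Q]
2. ∠AXL = 56°  [same arc LA]
3. ∠MAX = 49°  [△AQX]
4. ∠AMX = 43°  [△AXM]

∠AMX = 43°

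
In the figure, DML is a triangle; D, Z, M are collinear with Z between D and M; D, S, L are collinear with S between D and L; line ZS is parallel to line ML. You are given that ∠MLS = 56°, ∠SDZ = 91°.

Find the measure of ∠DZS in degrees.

1. ∠DLM = 56°  [S on ray LD]
2. ∠LDM = 91°  [Z on DM, S on DL]
3. ∠DML = 33°  [△DML]
4. ∠DZS = 33°  [ZS∥ML, corresponding at Z]

∠DZS = 33°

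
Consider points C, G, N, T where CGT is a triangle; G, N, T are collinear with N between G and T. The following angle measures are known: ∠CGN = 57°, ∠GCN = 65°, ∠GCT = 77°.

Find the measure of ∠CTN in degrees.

1. ∠CGT = 57°  [N on ray GT]
2. ∠CTG = 46°  [△CGT]
3. ∠CTN = 46°  [N on ray TG]

∠CTN = 46°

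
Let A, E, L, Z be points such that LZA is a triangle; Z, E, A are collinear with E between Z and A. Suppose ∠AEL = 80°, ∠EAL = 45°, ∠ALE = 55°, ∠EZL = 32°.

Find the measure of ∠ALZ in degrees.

1. ∠LAZ = 45°  [E on ray AZ]
2. ∠AZL = 32°  [E on ray ZA]
3. ∠ALZ = 103°  [△LZA]

∠ALZ = 103°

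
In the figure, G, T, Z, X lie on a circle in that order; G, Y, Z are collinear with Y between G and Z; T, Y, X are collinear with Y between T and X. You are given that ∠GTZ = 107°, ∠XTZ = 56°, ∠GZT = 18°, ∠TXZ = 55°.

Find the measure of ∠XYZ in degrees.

∠XYZ = 74°

1. ∠GXZ = 73°  [cyclic GTZX, opposite ∠T+∠X]
2. ∠XGZ = 56°  [same arc ZX]
3. ∠GZX = 51°  [△GZX]
4. ∠XYZ = 74°  [△ZYX]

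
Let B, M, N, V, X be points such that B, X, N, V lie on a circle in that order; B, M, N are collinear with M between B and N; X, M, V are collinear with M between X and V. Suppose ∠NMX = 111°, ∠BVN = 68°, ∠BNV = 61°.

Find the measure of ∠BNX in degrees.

1. ∠BMX = 69°  [linear pair at M on BN]
2. ∠BXN = 112°  [cyclic BXNV, opposite ∠X+∠V]
3. ∠BXV = 61°  [same arc BV]
4. ∠NBX = 50°  [△BMX]
5. ∠BNX = 18°  [△BXN]

∠BNX = 18°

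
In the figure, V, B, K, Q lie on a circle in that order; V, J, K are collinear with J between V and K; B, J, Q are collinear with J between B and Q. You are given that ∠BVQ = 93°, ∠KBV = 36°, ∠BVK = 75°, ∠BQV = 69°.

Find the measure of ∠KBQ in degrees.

1. ∠BKQ = 87°  [cyclic VBKQ, opposite ∠V+∠K]
2. ∠BQK = 75°  [same arc BK]
3. ∠KBQ = 18°  [△BKQ]

∠KBQ = 18°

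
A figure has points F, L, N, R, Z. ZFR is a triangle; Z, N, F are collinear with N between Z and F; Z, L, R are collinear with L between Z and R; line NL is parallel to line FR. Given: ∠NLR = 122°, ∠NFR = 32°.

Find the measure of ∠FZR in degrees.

1. ∠NLZ = 58°  [linear pair at L on ZR]
2. ∠RFZ = 32°  [N on ray FZ]
3. ∠FRZ = 58°  [NL∥FR, corresponding at L]
4. ∠FZR = 90°  [△ZFR]

∠FZR = 90°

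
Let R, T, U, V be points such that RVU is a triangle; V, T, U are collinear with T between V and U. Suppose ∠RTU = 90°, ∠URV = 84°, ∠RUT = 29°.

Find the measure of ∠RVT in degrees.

∠RVT = 67°

1. ∠RUV = 29°  [T on ray UV]
2. ∠RVU = 67°  [△RVU]
3. ∠RVT = 67°  [T on ray VU]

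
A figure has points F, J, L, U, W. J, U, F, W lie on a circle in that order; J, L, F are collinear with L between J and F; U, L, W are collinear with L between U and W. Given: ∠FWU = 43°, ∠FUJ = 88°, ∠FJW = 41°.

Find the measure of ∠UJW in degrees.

∠UJW = 84°

1. ∠FJU = 43°  [same arc UF]
2. ∠FWJ = 92°  [cyclic JUFW, opposite ∠U+∠W]
3. ∠JFU = 49°  [△JUF]
4. ∠JFW = 47°  [△JFW]
5. ∠JWU = 49°  [same arc JU]
6. ∠JUW = 47°  [same arc JW]
7. ∠UJW = 84°  [△JUW]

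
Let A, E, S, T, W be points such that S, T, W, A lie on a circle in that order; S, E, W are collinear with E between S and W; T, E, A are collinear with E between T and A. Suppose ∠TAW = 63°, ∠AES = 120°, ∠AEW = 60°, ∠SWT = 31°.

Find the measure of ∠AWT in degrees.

∠AWT = 88°

1. ∠TEW = 120°  [vertical angles at E]
2. ∠ATW = 29°  [△TEW]
3. ∠AWT = 88°  [△TWA]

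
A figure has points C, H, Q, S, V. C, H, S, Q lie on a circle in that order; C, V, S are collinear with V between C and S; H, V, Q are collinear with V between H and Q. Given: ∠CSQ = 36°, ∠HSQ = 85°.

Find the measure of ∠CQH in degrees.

∠CQH = 49°

1. ∠CHQ = 36°  [same arc CQ]
2. ∠HCQ = 95°  [cyclic CHSQ, opposite ∠C+∠S]
3. ∠CQH = 49°  [△CHQ]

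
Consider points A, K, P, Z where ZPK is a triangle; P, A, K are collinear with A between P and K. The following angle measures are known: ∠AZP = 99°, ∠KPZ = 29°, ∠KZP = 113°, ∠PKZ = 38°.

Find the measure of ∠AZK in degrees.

∠AZK = 14°

1. ∠APZ = 29°  [A on ray PK]
2. ∠AKZ = 38°  [A on ray KP]
3. ∠PAZ = 52°  [△ZPA]
4. ∠KAZ = 128°  [linear pair at A on PK]
5. ∠AZK = 14°  [△ZAK]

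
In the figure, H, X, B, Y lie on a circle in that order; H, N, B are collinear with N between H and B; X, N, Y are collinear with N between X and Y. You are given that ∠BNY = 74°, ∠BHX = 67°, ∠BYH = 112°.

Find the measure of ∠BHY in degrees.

∠BHY = 29°

1. ∠BYX = 67°  [same arc XB]
2. ∠HBY = 39°  [△BNY]
3. ∠BHY = 29°  [△HBY]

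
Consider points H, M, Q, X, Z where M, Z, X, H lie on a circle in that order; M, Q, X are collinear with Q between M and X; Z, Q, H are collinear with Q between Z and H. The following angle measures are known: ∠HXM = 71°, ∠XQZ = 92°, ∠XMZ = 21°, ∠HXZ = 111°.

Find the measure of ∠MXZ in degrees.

1. ∠XHZ = 21°  [same arc ZX]
2. ∠HZX = 48°  [△ZXH]
3. ∠MXZ = 40°  [△ZQX]

∠MXZ = 40°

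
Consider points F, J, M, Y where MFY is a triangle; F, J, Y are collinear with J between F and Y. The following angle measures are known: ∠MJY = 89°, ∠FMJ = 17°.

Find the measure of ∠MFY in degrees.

∠MFY = 72°

1. ∠FJM = 91°  [linear pair at J on FY]
2. ∠JFM = 72°  [△MFJ]
3. ∠MFY = 72°  [J on ray FY]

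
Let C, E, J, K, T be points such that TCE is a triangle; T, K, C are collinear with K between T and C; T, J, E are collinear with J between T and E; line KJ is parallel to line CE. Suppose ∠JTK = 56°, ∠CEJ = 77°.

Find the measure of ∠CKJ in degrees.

1. ∠CTE = 56°  [K on TC, J on TE]
2. ∠CET = 77°  [J on ray ET]
3. ∠ECT = 47°  [△TCE]
4. ∠JKT = 47°  [KJ∥CE, corresponding at K]
5. ∠CKJ = 133°  [linear pair at K on TC]

∠CKJ = 133°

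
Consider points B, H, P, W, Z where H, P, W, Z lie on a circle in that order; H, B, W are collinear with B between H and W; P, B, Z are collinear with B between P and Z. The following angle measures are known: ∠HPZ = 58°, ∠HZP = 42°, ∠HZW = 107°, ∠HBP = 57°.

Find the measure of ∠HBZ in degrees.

1. ∠HWZ = 58°  [same arc HZ]
2. ∠WHZ = 15°  [△HWZ]
3. ∠HBZ = 123°  [△HBZ]

∠HBZ = 123°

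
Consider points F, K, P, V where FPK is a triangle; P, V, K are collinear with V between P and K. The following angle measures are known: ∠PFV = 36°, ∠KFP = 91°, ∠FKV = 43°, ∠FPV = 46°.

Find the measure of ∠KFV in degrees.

1. ∠FVP = 98°  [△FPV]
2. ∠FVK = 82°  [linear pair at V on PK]
3. ∠KFV = 55°  [△FVK]

∠KFV = 55°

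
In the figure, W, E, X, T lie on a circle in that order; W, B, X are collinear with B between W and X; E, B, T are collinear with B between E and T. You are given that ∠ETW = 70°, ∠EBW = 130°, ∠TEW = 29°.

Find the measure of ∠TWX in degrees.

∠TWX = 60°

1. ∠EXW = 70°  [same arc WE]
2. ∠EBX = 50°  [linear pair at B on WX]
3. ∠TEX = 60°  [△EBX]
4. ∠TWX = 60°  [same arc XT]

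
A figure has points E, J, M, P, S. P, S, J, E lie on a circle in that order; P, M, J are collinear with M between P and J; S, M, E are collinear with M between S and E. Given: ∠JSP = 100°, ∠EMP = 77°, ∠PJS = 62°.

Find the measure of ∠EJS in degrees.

∠EJS = 121°

1. ∠JPS = 18°  [△PSJ]
2. ∠JMS = 77°  [vertical angles at M]
3. ∠ESJ = 41°  [△SMJ]
4. ∠JES = 18°  [same arc SJ]
5. ∠EJS = 121°  [△SJE]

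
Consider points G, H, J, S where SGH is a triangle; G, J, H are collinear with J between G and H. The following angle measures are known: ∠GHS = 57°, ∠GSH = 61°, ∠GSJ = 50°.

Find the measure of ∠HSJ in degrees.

1. ∠HGS = 62°  [△SGH]
2. ∠JHS = 57°  [J on ray HG]
3. ∠JGS = 62°  [J on ray GH]
4. ∠GJS = 68°  [△SGJ]
5. ∠HJS = 112°  [linear pair at J on GH]
6. ∠HSJ = 11°  [△SJH]

∠HSJ = 11°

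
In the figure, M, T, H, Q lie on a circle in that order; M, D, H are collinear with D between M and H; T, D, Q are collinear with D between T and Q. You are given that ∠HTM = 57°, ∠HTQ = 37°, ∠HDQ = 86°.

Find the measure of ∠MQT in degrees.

1. ∠HMQ = 37°  [same arc HQ]
2. ∠MDQ = 94°  [linear pair at D on MH]
3. ∠MQT = 49°  [△MDQ]

∠MQT = 49°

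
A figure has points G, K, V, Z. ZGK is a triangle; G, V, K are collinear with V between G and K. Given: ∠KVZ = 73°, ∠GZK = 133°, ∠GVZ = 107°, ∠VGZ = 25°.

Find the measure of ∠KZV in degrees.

∠KZV = 85°

1. ∠KGZ = 25°  [V on ray GK]
2. ∠GKZ = 22°  [△ZGK]
3. ∠VKZ = 22°  [V on ray KG]
4. ∠KZV = 85°  [△ZVK]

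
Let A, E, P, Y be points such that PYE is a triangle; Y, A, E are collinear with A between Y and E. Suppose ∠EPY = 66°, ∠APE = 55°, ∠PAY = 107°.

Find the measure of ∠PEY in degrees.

∠PEY = 52°

1. ∠EAP = 73°  [linear pair at A on YE]
2. ∠AEP = 52°  [△PAE]
3. ∠PEY = 52°  [A on ray EY]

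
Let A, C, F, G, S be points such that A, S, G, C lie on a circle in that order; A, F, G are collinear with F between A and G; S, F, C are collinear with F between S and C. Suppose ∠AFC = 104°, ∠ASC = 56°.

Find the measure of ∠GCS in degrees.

∠GCS = 48°

1. ∠CFG = 76°  [linear pair at F on AG]
2. ∠AGC = 56°  [same arc AC]
3. ∠GCS = 48°  [△GFC]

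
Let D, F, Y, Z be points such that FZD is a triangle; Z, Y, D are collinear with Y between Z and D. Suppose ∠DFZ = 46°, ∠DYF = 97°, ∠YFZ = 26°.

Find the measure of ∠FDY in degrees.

∠FDY = 63°

1. ∠FYZ = 83°  [linear pair at Y on ZD]
2. ∠FZY = 71°  [△FZY]
3. ∠DZF = 71°  [Y on ray ZD]
4. ∠FDZ = 63°  [△FZD]
5. ∠FDY = 63°  [Y on ray DZ]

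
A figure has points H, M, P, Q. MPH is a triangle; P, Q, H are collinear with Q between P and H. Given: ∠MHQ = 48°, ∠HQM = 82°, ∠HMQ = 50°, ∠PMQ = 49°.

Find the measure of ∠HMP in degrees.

∠HMP = 99°

1. ∠MHP = 48°  [Q on ray HP]
2. ∠MQP = 98°  [linear pair at Q on PH]
3. ∠MPQ = 33°  [△MPQ]
4. ∠HPM = 33°  [Q on ray PH]
5. ∠HMP = 99°  [△MPH]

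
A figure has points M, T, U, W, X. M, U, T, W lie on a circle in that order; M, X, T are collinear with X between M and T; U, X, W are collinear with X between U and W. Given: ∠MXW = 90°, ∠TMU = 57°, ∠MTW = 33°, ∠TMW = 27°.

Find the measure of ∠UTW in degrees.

1. ∠TWU = 57°  [same arc UT]
2. ∠TUW = 27°  [same arc TW]
3. ∠UTW = 96°  [△UTW]

∠UTW = 96°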